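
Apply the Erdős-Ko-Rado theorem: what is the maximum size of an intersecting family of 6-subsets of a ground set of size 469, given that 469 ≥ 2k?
max |F| = C(468, 5) = 183121078608

The Erdős-Ko-Rado theorem states: for n ≥ 2k, an intersecting family of k-subsets of an n-element set has size at most C(n − 1, k − 1), with equality for 'star' families {A ⊆ [n] : |A| = k, i ∈ A} (fix an element i). For n = 469, k = 6: C(468, 5) = 183121078608.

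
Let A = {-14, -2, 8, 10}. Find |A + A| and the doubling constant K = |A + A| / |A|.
K = |A + A| / |A| = 9/4

Enumerate A + A = {a + b : a, b ∈ A}. With |A| = 4, there are |A|^2 = 16 ordered sum pairs; collecting distinct values, A + A = {-28, -16, -6, -4, 6, 8, 16, 18, 20}, so |A + A| = 9. Thus K = 9/4. For comparison, the minimum possible |A + A| over all 4-element sets is 2·4 − 1 = 7 (so min K = 7/4), attained only by arithmetic progressions.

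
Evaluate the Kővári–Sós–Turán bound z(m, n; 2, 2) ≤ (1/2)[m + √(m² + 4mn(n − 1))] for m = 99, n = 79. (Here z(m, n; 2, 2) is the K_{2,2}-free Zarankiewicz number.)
z(99, 79; 2, 2) ≤ (1/2)[99 + √(99² + 4·99·79·78)] = (1/2)[99 + √2449953] = 832.1163

Kővári–Sós–Turán: let r_1, ..., r_99 be the row sums and z = Σ r_i the total number of 1s. Each pair of columns can share at most one row with both entries 1 (else a 2×2 all-ones block appears), so Σ_i C(r_i, 2) ≤ C(79, 2) = 3081. By convexity Σ_i C(r_i, 2) ≥ 99·C(z/99, 2) = z(z − 99)/(2·99), giving z² − 99z − 99·79·78 ≤ 0 and hence z ≤ (1/2)[99 + √(9801 + 4·610038)] = (1/2)[99 + √2449953] ≈ (1/2)(99 + 1565.2326) = 832.1163.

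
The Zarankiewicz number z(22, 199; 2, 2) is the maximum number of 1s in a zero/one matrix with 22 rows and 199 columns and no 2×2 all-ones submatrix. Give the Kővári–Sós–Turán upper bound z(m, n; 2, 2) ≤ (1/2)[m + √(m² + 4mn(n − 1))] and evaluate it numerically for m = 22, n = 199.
z(22, 199; 2, 2) ≤ (1/2)[22 + √(22² + 4·22·199·198)] = (1/2)[22 + √3467860] = 942.1096

Kővári–Sós–Turán: let r_1, ..., r_22 be the row sums and z = Σ r_i the total number of 1s. Each pair of columns can share at most one row with both entries 1 (else a 2×2 all-ones block appears), so Σ_i C(r_i, 2) ≤ C(199, 2) = 19701. By convexity Σ_i C(r_i, 2) ≥ 22·C(z/22, 2) = z(z − 22)/(2·22), giving z² − 22z − 22·199·198 ≤ 0 and hence z ≤ (1/2)[22 + √(484 + 4·866844)] = (1/2)[22 + √3467860] ≈ (1/2)(22 + 1862.2191) = 942.1096.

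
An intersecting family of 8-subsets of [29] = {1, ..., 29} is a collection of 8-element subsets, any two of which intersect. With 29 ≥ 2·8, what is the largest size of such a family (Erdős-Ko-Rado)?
max |F| = C(28, 7) = 1184040

The Erdős-Ko-Rado theorem states: for n ≥ 2k, an intersecting family of k-subsets of an n-element set has size at most C(n − 1, k − 1), with equality for 'star' families {A ⊆ [n] : |A| = k, i ∈ A} (fix an element i). For n = 29, k = 8: C(28, 7) = 1184040.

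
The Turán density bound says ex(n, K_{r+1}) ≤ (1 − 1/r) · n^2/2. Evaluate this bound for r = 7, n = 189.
Turán density bound = (6/7) · 189^2/2 = 15309

Turán's theorem: ex(n, K_{r+1}) is achieved by the complete r-partite Turán graph T(n, r) with parts as balanced as possible, and is at most (1 − 1/r) · n^2/2. For r = 7, n = 189: the density bound is (6/7) · 35721/2 = 15309. Since 7 ∣ 189, the Turán graph T(189, 7) has parts of equal size 27, and its edge count e(T(189, 7)) = 15309 attains the density bound exactly.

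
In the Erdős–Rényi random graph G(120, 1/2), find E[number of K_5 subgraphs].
E[# K_5] = C(120, 5) · (1/2)^C(5, 2) = 190578024 / 2^10 = 23822253/128 = 186111.3515625

For each 5-subset S of vertices (there are C(120, 5) = 190578024 such S), let X_S = 1 if S induces a K_5 (all C(5, 2) = 10 edges present). Then P(X_S = 1) = (1/2)^10 = 1/1024. By linearity of expectation, E[# K_5] = C(120, 5) · (1/2)^10 = 190578024 / 1024 = 23822253/128 = 186111.3515625.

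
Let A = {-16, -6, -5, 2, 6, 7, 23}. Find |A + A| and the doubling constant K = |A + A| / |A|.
K = |A + A| / |A| = 26/7

Enumerate A + A = {a + b : a, b ∈ A}. With |A| = 7, there are |A|^2 = 49 ordered sum pairs; collecting distinct values, A + A = {-32, -22, -21, -14, -12, -11, -10, -9, -4, -3, 0, 1, 2, 4, 7, 8, 9, 12, 13, 14, 17, 18, 25, 29, 30, 46}, so |A + A| = 26. Thus K = 26/7. For comparison, the minimum possible |A + A| over all 7-element sets is 2·7 − 1 = 13 (so min K = 13/7), attained only by arithmetic progressions.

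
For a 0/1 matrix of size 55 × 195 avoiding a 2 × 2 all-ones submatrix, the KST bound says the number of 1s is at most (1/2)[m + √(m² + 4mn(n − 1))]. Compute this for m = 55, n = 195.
z(55, 195; 2, 2) ≤ (1/2)[55 + √(55² + 4·55·195·194)] = (1/2)[55 + √8325625] = 1470.208

Kővári–Sós–Turán: let r_1, ..., r_55 be the row sums and z = Σ r_i the total number of 1s. Each pair of columns can share at most one row with both entries 1 (else a 2×2 all-ones block appears), so Σ_i C(r_i, 2) ≤ C(195, 2) = 18915. By convexity Σ_i C(r_i, 2) ≥ 55·C(z/55, 2) = z(z − 55)/(2·55), giving z² − 55z − 55·195·194 ≤ 0 and hence z ≤ (1/2)[55 + √(3025 + 4·2080650)] = (1/2)[55 + √8325625] ≈ (1/2)(55 + 2885.4159) = 1470.208.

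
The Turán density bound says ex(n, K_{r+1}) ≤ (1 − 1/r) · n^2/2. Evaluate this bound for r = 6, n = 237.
Turán density bound = (5/6) · 237^2/2 = 93615/4 ≈ 23403.75

Turán's theorem: ex(n, K_{r+1}) is achieved by the complete r-partite Turán graph T(n, r) with parts as balanced as possible, and is at most (1 − 1/r) · n^2/2. For r = 6, n = 237: the density bound is (5/6) · 56169/2 = 93615/4 ≈ 23403.75. The integer-valued extremum is e(T(237, 6)) = 23403, which is strictly less than the density bound 93615/4 since 6 ∤ 237 (the parts of T(237, 6) cannot all be equal).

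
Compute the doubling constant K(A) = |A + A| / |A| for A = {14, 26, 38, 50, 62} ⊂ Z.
K = |A + A| / |A| = 9/5

Enumerate A + A = {a + b : a, b ∈ A}. With |A| = 5, there are |A|^2 = 25 ordered sum pairs; collecting distinct values, A + A = {28, 40, 52, 64, 76, 88, 100, 112, 124}, so |A + A| = 9. Thus K = 9/5. Here |A + A| = 2|A| − 1 = 9, the minimum possible — so K = 9/5 is minimal, which holds iff A is an arithmetic progression.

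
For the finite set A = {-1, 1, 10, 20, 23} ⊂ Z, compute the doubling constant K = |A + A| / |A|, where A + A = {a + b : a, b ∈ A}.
K = |A + A| / |A| = 15/5 = 3

Enumerate A + A = {a + b : a, b ∈ A}. With |A| = 5, there are |A|^2 = 25 ordered sum pairs; collecting distinct values, A + A = {-2, 0, 2, 9, 11, 19, 20, 21, 22, 24, 30, 33, 40, 43, 46}, so |A + A| = 15. Thus K = 15/5 = 3. For comparison, the minimum possible |A + A| over all 5-element sets is 2·5 − 1 = 9 (so min K = 9/5), attained only by arithmetic progressions.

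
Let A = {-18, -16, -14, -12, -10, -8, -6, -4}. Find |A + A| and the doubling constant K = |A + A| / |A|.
K = |A + A| / |A| = 15/8

Enumerate A + A = {a + b : a, b ∈ A}. With |A| = 8, there are |A|^2 = 64 ordered sum pairs; collecting distinct values, A + A = {-36, -34, -32, -30, -28, -26, -24, -22, -20, -18, -16, -14, -12, -10, -8}, so |A + A| = 15. Thus K = 15/8. Here |A + A| = 2|A| − 1 = 15, the minimum possible — so K = 15/8 is minimal, which holds iff A is an arithmetic progression.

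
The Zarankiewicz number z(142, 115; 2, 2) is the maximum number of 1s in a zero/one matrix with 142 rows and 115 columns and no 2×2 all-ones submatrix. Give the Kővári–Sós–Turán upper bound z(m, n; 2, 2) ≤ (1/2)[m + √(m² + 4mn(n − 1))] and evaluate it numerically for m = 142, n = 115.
z(142, 115; 2, 2) ≤ (1/2)[142 + √(142² + 4·142·115·114)] = (1/2)[142 + √7466644] = 1437.258

Kővári–Sós–Turán: let r_1, ..., r_142 be the row sums and z = Σ r_i the total number of 1s. Each pair of columns can share at most one row with both entries 1 (else a 2×2 all-ones block appears), so Σ_i C(r_i, 2) ≤ C(115, 2) = 6555. By convexity Σ_i C(r_i, 2) ≥ 142·C(z/142, 2) = z(z − 142)/(2·142), giving z² − 142z − 142·115·114 ≤ 0 and hence z ≤ (1/2)[142 + √(20164 + 4·1861620)] = (1/2)[142 + √7466644] ≈ (1/2)(142 + 2732.5161) = 1437.258.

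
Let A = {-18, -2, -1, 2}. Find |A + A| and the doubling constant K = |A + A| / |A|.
K = |A + A| / |A| = 10/4 = 5/2

Enumerate A + A = {a + b : a, b ∈ A}. With |A| = 4, there are |A|^2 = 16 ordered sum pairs; collecting distinct values, A + A = {-36, -20, -19, -16, -4, -3, -2, 0, 1, 4}, so |A + A| = 10. Thus K = 10/4 = 5/2. For comparison, the minimum possible |A + A| over all 4-element sets is 2·4 − 1 = 7 (so min K = 7/4), attained only by arithmetic progressions.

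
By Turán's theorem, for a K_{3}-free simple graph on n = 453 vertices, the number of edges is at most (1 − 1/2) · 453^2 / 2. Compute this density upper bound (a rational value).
Turán density bound = (1/2) · 453^2/2 = 205209/4 ≈ 51302.25

Turán's theorem: ex(n, K_{r+1}) is achieved by the complete r-partite Turán graph T(n, r) with parts as balanced as possible, and is at most (1 − 1/r) · n^2/2. For r = 2, n = 453: the density bound is (1/2) · 205209/2 = 205209/4 ≈ 51302.25. The integer-valued extremum is e(T(453, 2)) = 51302, which is strictly less than the density bound 205209/4 since 2 ∤ 453 (the parts of T(453, 2) cannot all be equal).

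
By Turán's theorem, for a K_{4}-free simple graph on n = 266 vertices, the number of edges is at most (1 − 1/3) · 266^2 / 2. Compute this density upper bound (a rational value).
Turán density bound = (2/3) · 266^2/2 = 70756/3 ≈ 23585.3333

Turán's theorem: ex(n, K_{r+1}) is achieved by the complete r-partite Turán graph T(n, r) with parts as balanced as possible, and is at most (1 − 1/r) · n^2/2. For r = 3, n = 266: the density bound is (2/3) · 70756/2 = 70756/3 ≈ 23585.3333. The integer-valued extremum is e(T(266, 3)) = 23585, which is strictly less than the density bound 70756/3 since 3 ∤ 266 (the parts of T(266, 3) cannot all be equal).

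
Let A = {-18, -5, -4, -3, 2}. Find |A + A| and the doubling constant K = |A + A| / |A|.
K = |A + A| / |A| = 14/5

Enumerate A + A = {a + b : a, b ∈ A}. With |A| = 5, there are |A|^2 = 25 ordered sum pairs; collecting distinct values, A + A = {-36, -23, -22, -21, -16, -10, -9, -8, -7, -6, -3, -2, -1, 4}, so |A + A| = 14. Thus K = 14/5. For comparison, the minimum possible |A + A| over all 5-element sets is 2·5 − 1 = 9 (so min K = 9/5), attained only by arithmetic progressions.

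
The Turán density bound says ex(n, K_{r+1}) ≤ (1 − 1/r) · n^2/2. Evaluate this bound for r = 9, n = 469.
Turán density bound = (8/9) · 469^2/2 = 879844/9 ≈ 97760.4444

Turán's theorem: ex(n, K_{r+1}) is achieved by the complete r-partite Turán graph T(n, r) with parts as balanced as possible, and is at most (1 − 1/r) · n^2/2. For r = 9, n = 469: the density bound is (8/9) · 219961/2 = 879844/9 ≈ 97760.4444. The integer-valued extremum is e(T(469, 9)) = 97760, which is strictly less than the density bound 879844/9 since 9 ∤ 469 (the parts of T(469, 9) cannot all be equal).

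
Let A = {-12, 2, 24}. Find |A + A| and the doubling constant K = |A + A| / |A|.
K = |A + A| / |A| = 6/3 = 2

Enumerate A + A = {a + b : a, b ∈ A}. With |A| = 3, there are |A|^2 = 9 ordered sum pairs; collecting distinct values, A + A = {-24, -10, 4, 12, 26, 48}, so |A + A| = 6. Thus K = 6/3 = 2. For comparison, the minimum possible |A + A| over all 3-element sets is 2·3 − 1 = 5 (so min K = 5/3), attained only by arithmetic progressions.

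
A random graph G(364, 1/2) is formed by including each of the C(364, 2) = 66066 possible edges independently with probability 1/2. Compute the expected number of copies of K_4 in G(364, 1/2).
E[# K_4] = C(364, 4) · (1/2)^C(4, 2) = 719469751 / 2^6 = 11241714.859375

For each 4-subset S of vertices (there are C(364, 4) = 719469751 such S), let X_S = 1 if S induces a K_4 (all C(4, 2) = 6 edges present). Then P(X_S = 1) = (1/2)^6 = 1/64. By linearity of expectation, E[# K_4] = C(364, 4) · (1/2)^6 = 719469751 / 64 = 11241714.859375.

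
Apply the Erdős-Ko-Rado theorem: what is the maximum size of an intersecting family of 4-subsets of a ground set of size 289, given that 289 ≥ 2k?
max |F| = C(288, 3) = 3939936

Erdős-Ko-Rado (1961): when n ≥ 2k, max |F| = C(n−1, k−1). The bound is attained by the star {A : i ∈ A} for any fixed i ∈ [n]. Here C(289−1, 4−1) = C(288, 3) = 3939936.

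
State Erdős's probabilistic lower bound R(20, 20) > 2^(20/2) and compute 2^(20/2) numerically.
2^(20/2) = 1024; so R(20, 20) > 1024

Colour each edge of K_n uniformly at random with red/blue. The expected number of monochromatic K_20 is C(n, 20) · 2 · 2^(−C(20,2)). If C(n, 20) · 2^(1 − C(20,2)) < 1, then with positive probability no monochromatic K_20 exists, so R(20, 20) > n. The standard estimate C(n, 20) ≤ n^20/20! shows this inequality holds whenever n ≤ 2^(20/2) (since 20! · 2^(C(20,2) − 1) > 2^(20^2/2) ≥ n^20). Hence R(20, 20) > 2^(20/2) = 1024.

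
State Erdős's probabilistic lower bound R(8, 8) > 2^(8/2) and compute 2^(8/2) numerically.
2^(8/2) = 16; so R(8, 8) > 16

Colour each edge of K_n uniformly at random with red/blue. The expected number of monochromatic K_8 is C(n, 8) · 2 · 2^(−C(8,2)). If C(n, 8) · 2^(1 − C(8,2)) < 1, then with positive probability no monochromatic K_8 exists, so R(8, 8) > n. The standard estimate C(n, 8) ≤ n^8/8! shows this inequality holds whenever n ≤ 2^(8/2) (since 8! · 2^(C(8,2) − 1) > 2^(8^2/2) ≥ n^8). Hence R(8, 8) > 2^(8/2) = 16.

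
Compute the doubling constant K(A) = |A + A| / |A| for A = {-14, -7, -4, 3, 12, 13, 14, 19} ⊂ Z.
K = |A + A| / |A| = 30/8 = 15/4

Enumerate A + A = {a + b : a, b ∈ A}. With |A| = 8, there are |A|^2 = 64 ordered sum pairs; collecting distinct values, A + A = {-28, -21, -18, -14, -11, -8, -4, -2, -1, 0, 5, 6, 7, 8, 9, 10, 12, 15, 16, 17, 22, 24, 25, 26, 27, 28, 31, 32, 33, 38}, so |A + A| = 30. Thus K = 30/8 = 15/4. For comparison, the minimum possible |A + A| over all 8-element sets is 2·8 − 1 = 15 (so min K = 15/8), attained only by arithmetic progressions.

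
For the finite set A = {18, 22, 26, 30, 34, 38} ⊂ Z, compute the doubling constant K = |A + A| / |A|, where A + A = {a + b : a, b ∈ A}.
K = |A + A| / |A| = 11/6

Enumerate A + A = {a + b : a, b ∈ A}. With |A| = 6, there are |A|^2 = 36 ordered sum pairs; collecting distinct values, A + A = {36, 40, 44, 48, 52, 56, 60, 64, 68, 72, 76}, so |A + A| = 11. Thus K = 11/6. Here |A + A| = 2|A| − 1 = 11, the minimum possible — so K = 11/6 is minimal, which holds iff A is an arithmetic progression.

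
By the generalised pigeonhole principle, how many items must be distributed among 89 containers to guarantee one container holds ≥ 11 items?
n = (11 − 1)·89 + 1 = 891

By the generalised pigeonhole principle, to guarantee some box contains ≥ r objects we need more than (r − 1) · k objects total. Threshold: n = (r − 1) · k + 1. With r = 11 and k = 89: n = 10 · 89 + 1 = 890 + 1 = 891. For n = 890 = 10 · 89, we can put exactly 10 objects in every box, avoiding 11 in any single one — so 891 is tight.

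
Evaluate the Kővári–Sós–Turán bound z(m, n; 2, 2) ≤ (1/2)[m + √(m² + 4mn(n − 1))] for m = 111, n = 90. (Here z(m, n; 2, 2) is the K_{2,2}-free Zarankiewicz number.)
z(111, 90; 2, 2) ≤ (1/2)[111 + √(111² + 4·111·90·89)] = (1/2)[111 + √3568761] = 1000.0582

Kővári–Sós–Turán: let r_1, ..., r_111 be the row sums and z = Σ r_i the total number of 1s. Each pair of columns can share at most one row with both entries 1 (else a 2×2 all-ones block appears), so Σ_i C(r_i, 2) ≤ C(90, 2) = 4005. By convexity Σ_i C(r_i, 2) ≥ 111·C(z/111, 2) = z(z − 111)/(2·111), giving z² − 111z − 111·90·89 ≤ 0 and hence z ≤ (1/2)[111 + √(12321 + 4·889110)] = (1/2)[111 + √3568761] ≈ (1/2)(111 + 1889.1165) = 1000.0582.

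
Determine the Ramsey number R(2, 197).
R(2, 197) = 197

R(2, k) = k for all k ≥ 2: in a 2-colouring of K_k, either some edge is red (a red K_2) or all edges are blue (a blue K_k). And K_{196} coloured all-blue has no blue K_197, so R(2, 197) > 196. Hence R(2, 197) = 197.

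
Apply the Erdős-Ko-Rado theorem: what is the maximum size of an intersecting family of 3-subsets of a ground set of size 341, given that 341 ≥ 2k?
max |F| = C(340, 2) = 57630

The Erdős-Ko-Rado theorem states: for n ≥ 2k, an intersecting family of k-subsets of an n-element set has size at most C(n − 1, k − 1), with equality for 'star' families {A ⊆ [n] : |A| = k, i ∈ A} (fix an element i). For n = 341, k = 3: C(340, 2) = 57630.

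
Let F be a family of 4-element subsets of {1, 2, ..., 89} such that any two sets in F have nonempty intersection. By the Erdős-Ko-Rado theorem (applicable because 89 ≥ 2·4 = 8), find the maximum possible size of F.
max |F| = C(88, 3) = 109736

The Erdős-Ko-Rado theorem states: for n ≥ 2k, an intersecting family of k-subsets of an n-element set has size at most C(n − 1, k − 1), with equality for 'star' families {A ⊆ [n] : |A| = k, i ∈ A} (fix an element i). For n = 89, k = 4: C(88, 3) = 109736.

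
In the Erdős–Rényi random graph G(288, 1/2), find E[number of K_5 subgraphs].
E[# K_5] = C(288, 5) · (1/2)^C(5, 2) = 15944920992 / 2^10 = 498278781/32 = 15571211.90625

For each 5-subset S of vertices (there are C(288, 5) = 15944920992 such S), let X_S = 1 if S induces a K_5 (all C(5, 2) = 10 edges present). Then P(X_S = 1) = (1/2)^10 = 1/1024. By linearity of expectation, E[# K_5] = C(288, 5) · (1/2)^10 = 15944920992 / 1024 = 498278781/32 = 15571211.90625.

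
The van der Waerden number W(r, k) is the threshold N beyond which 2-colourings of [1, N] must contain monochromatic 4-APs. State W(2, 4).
W(2, 4) = 35

W(2, 4) = 35. The lower bound W(2, 4) > 34 comes from an explicit good 2-colouring of [1, 34]; the upper bound W(2, 4) ≤ 35 was verified by exhaustive search over 2-colourings of [1, 35].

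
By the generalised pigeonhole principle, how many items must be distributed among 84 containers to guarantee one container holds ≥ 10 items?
n = (10 − 1)·84 + 1 = 757

By the generalised pigeonhole principle, to guarantee some box contains ≥ r objects we need more than (r − 1) · k objects total. Threshold: n = (r − 1) · k + 1. With r = 10 and k = 84: n = 9 · 84 + 1 = 756 + 1 = 757. For n = 756 = 9 · 84, we can put exactly 9 objects in every box, avoiding 10 in any single one — so 757 is tight.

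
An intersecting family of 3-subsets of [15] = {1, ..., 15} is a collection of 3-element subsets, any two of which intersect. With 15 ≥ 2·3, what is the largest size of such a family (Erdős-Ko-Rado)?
max |F| = C(14, 2) = 91

Erdős-Ko-Rado (1961): when n ≥ 2k, max |F| = C(n−1, k−1). The bound is attained by the star {A : i ∈ A} for any fixed i ∈ [n]. Here C(15−1, 3−1) = C(14, 2) = 91.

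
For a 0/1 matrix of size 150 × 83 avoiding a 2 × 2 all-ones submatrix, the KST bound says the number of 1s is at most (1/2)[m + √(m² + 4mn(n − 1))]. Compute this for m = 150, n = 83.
z(150, 83; 2, 2) ≤ (1/2)[150 + √(150² + 4·150·83·82)] = (1/2)[150 + √4106100] = 1088.1757

Kővári–Sós–Turán: let r_1, ..., r_150 be the row sums and z = Σ r_i the total number of 1s. Each pair of columns can share at most one row with both entries 1 (else a 2×2 all-ones block appears), so Σ_i C(r_i, 2) ≤ C(83, 2) = 3403. By convexity Σ_i C(r_i, 2) ≥ 150·C(z/150, 2) = z(z − 150)/(2·150), giving z² − 150z − 150·83·82 ≤ 0 and hence z ≤ (1/2)[150 + √(22500 + 4·1020900)] = (1/2)[150 + √4106100] ≈ (1/2)(150 + 2026.3514) = 1088.1757.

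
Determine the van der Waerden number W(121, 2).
W(121, 2) = 121 + 1 = 122

A 2-term AP is any pair of integers, so a monochromatic 2-AP exists iff some colour is used at least twice. With 121 colours, the colouring i ↦ i on {1, ..., 121} uses each colour once, avoiding any monochromatic pair, so W(121, 2) > 121. For {1, ..., 122}, pigeonhole forces two integers of the same colour, which form a monochromatic 2-AP. Hence W(121, 2) = 122.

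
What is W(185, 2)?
W(185, 2) = 185 + 1 = 186

A 2-term AP is any pair of integers, so a monochromatic 2-AP exists iff some colour is used at least twice. With 185 colours, the colouring i ↦ i on {1, ..., 185} uses each colour once, avoiding any monochromatic pair, so W(185, 2) > 185. For {1, ..., 186}, pigeonhole forces two integers of the same colour, which form a monochromatic 2-AP. Hence W(185, 2) = 186.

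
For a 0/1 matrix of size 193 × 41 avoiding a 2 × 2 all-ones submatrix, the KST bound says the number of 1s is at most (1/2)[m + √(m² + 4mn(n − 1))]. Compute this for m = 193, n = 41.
z(193, 41; 2, 2) ≤ (1/2)[193 + √(193² + 4·193·41·40)] = (1/2)[193 + √1303329] = 667.3172

Kővári–Sós–Turán: let r_1, ..., r_193 be the row sums and z = Σ r_i the total number of 1s. Each pair of columns can share at most one row with both entries 1 (else a 2×2 all-ones block appears), so Σ_i C(r_i, 2) ≤ C(41, 2) = 820. By convexity Σ_i C(r_i, 2) ≥ 193·C(z/193, 2) = z(z − 193)/(2·193), giving z² − 193z − 193·41·40 ≤ 0 and hence z ≤ (1/2)[193 + √(37249 + 4·316520)] = (1/2)[193 + √1303329] ≈ (1/2)(193 + 1141.6344) = 667.3172.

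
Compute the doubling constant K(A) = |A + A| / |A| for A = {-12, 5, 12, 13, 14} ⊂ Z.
K = |A + A| / |A| = 14/5

Enumerate A + A = {a + b : a, b ∈ A}. With |A| = 5, there are |A|^2 = 25 ordered sum pairs; collecting distinct values, A + A = {-24, -7, 0, 1, 2, 10, 17, 18, 19, 24, 25, 26, 27, 28}, so |A + A| = 14. Thus K = 14/5. For comparison, the minimum possible |A + A| over all 5-element sets is 2·5 − 1 = 9 (so min K = 9/5), attained only by arithmetic progressions.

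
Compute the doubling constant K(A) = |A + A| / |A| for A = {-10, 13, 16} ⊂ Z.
K = |A + A| / |A| = 6/3 = 2

Enumerate A + A = {a + b : a, b ∈ A}. With |A| = 3, there are |A|^2 = 9 ordered sum pairs; collecting distinct values, A + A = {-20, 3, 6, 26, 29, 32}, so |A + A| = 6. Thus K = 6/3 = 2. For comparison, the minimum possible |A + A| over all 3-element sets is 2·3 − 1 = 5 (so min K = 5/3), attained only by arithmetic progressions.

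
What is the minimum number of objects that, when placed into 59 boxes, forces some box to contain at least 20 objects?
n = (20 − 1)·59 + 1 = 1122

By the generalised pigeonhole principle, to guarantee some box contains ≥ r objects we need more than (r − 1) · k objects total. Threshold: n = (r − 1) · k + 1. With r = 20 and k = 59: n = 19 · 59 + 1 = 1121 + 1 = 1122. For n = 1121 = 19 · 59, we can put exactly 19 objects in every box, avoiding 20 in any single one — so 1122 is tight.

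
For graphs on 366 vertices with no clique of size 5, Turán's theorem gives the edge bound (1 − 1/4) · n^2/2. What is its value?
Turán density bound = (3/4) · 366^2/2 = 100467/2 ≈ 50233.5

Turán's theorem: ex(n, K_{r+1}) is achieved by the complete r-partite Turán graph T(n, r) with parts as balanced as possible, and is at most (1 − 1/r) · n^2/2. For r = 4, n = 366: the density bound is (3/4) · 133956/2 = 100467/2 ≈ 50233.5. The integer-valued extremum is e(T(366, 4)) = 50233, which is strictly less than the density bound 100467/2 since 4 ∤ 366 (the parts of T(366, 4) cannot all be equal).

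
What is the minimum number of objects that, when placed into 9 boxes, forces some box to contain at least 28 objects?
n = (28 − 1)·9 + 1 = 244

By the generalised pigeonhole principle, to guarantee some box contains ≥ r objects we need more than (r − 1) · k objects total. Threshold: n = (r − 1) · k + 1. With r = 28 and k = 9: n = 27 · 9 + 1 = 243 + 1 = 244. For n = 243 = 27 · 9, we can put exactly 27 objects in every box, avoiding 28 in any single one — so 244 is tight.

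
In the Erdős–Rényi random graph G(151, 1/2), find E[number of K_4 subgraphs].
E[# K_4] = C(151, 4) · (1/2)^C(4, 2) = 20811575 / 2^6 = 325180.859375

For each 4-subset S of vertices (there are C(151, 4) = 20811575 such S), let X_S = 1 if S induces a K_4 (all C(4, 2) = 6 edges present). Then P(X_S = 1) = (1/2)^6 = 1/64. By linearity of expectation, E[# K_4] = C(151, 4) · (1/2)^6 = 20811575 / 64 = 325180.859375.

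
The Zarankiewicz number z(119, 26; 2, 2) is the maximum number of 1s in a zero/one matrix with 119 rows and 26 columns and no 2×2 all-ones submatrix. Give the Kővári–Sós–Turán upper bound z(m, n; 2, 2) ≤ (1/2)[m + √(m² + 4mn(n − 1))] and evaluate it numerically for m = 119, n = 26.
z(119, 26; 2, 2) ≤ (1/2)[119 + √(119² + 4·119·26·25)] = (1/2)[119 + √323561] = 343.9121

Kővári–Sós–Turán: let r_1, ..., r_119 be the row sums and z = Σ r_i the total number of 1s. Each pair of columns can share at most one row with both entries 1 (else a 2×2 all-ones block appears), so Σ_i C(r_i, 2) ≤ C(26, 2) = 325. By convexity Σ_i C(r_i, 2) ≥ 119·C(z/119, 2) = z(z − 119)/(2·119), giving z² − 119z − 119·26·25 ≤ 0 and hence z ≤ (1/2)[119 + √(14161 + 4·77350)] = (1/2)[119 + √323561] ≈ (1/2)(119 + 568.8242) = 343.9121.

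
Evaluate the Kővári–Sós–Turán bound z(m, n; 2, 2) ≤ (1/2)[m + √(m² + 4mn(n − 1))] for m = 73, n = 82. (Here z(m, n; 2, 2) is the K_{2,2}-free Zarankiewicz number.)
z(73, 82; 2, 2) ≤ (1/2)[73 + √(73² + 4·73·82·81)] = (1/2)[73 + √1944793] = 733.7792

Kővári–Sós–Turán: let r_1, ..., r_73 be the row sums and z = Σ r_i the total number of 1s. Each pair of columns can share at most one row with both entries 1 (else a 2×2 all-ones block appears), so Σ_i C(r_i, 2) ≤ C(82, 2) = 3321. By convexity Σ_i C(r_i, 2) ≥ 73·C(z/73, 2) = z(z − 73)/(2·73), giving z² − 73z − 73·82·81 ≤ 0 and hence z ≤ (1/2)[73 + √(5329 + 4·484866)] = (1/2)[73 + √1944793] ≈ (1/2)(73 + 1394.5584) = 733.7792.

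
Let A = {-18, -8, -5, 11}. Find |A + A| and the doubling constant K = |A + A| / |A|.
K = |A + A| / |A| = 10/4 = 5/2

Enumerate A + A = {a + b : a, b ∈ A}. With |A| = 4, there are |A|^2 = 16 ordered sum pairs; collecting distinct values, A + A = {-36, -26, -23, -16, -13, -10, -7, 3, 6, 22}, so |A + A| = 10. Thus K = 10/4 = 5/2. For comparison, the minimum possible |A + A| over all 4-element sets is 2·4 − 1 = 7 (so min K = 7/4), attained only by arithmetic progressions.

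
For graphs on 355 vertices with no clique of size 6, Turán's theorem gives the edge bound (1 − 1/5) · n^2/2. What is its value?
Turán density bound = (4/5) · 355^2/2 = 50410

Turán's theorem: ex(n, K_{r+1}) is achieved by the complete r-partite Turán graph T(n, r) with parts as balanced as possible, and is at most (1 − 1/r) · n^2/2. For r = 5, n = 355: the density bound is (4/5) · 126025/2 = 50410. Since 5 ∣ 355, the Turán graph T(355, 5) has parts of equal size 71, and its edge count e(T(355, 5)) = 50410 attains the density bound exactly.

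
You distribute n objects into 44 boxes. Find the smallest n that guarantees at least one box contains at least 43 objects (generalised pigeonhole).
n = (43 − 1)·44 + 1 = 1849

By the generalised pigeonhole principle, to guarantee some box contains ≥ r objects we need more than (r − 1) · k objects total. Threshold: n = (r − 1) · k + 1. With r = 43 and k = 44: n = 42 · 44 + 1 = 1848 + 1 = 1849. For n = 1848 = 42 · 44, we can put exactly 42 objects in every box, avoiding 43 in any single one — so 1849 is tight.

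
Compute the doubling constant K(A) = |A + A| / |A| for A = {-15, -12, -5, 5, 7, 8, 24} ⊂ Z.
K = |A + A| / |A| = 25/7

Enumerate A + A = {a + b : a, b ∈ A}. With |A| = 7, there are |A|^2 = 49 ordered sum pairs; collecting distinct values, A + A = {-30, -27, -24, -20, -17, -10, -8, -7, -5, -4, 0, 2, 3, 9, 10, 12, 13, 14, 15, 16, 19, 29, 31, 32, 48}, so |A + A| = 25. Thus K = 25/7. For comparison, the minimum possible |A + A| over all 7-element sets is 2·7 − 1 = 13 (so min K = 13/7), attained only by arithmetic progressions.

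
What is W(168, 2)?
W(168, 2) = 168 + 1 = 169

A 2-term AP is any pair of integers, so a monochromatic 2-AP exists iff some colour is used at least twice. With 168 colours, the colouring i ↦ i on {1, ..., 168} uses each colour once, avoiding any monochromatic pair, so W(168, 2) > 168. For {1, ..., 169}, pigeonhole forces two integers of the same colour, which form a monochromatic 2-AP. Hence W(168, 2) = 169.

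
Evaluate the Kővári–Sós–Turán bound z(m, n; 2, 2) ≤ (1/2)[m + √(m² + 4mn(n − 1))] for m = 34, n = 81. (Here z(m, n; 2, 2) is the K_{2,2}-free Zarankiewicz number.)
z(34, 81; 2, 2) ≤ (1/2)[34 + √(34² + 4·34·81·80)] = (1/2)[34 + √882436] = 486.6903

Kővári–Sós–Turán: let r_1, ..., r_34 be the row sums and z = Σ r_i the total number of 1s. Each pair of columns can share at most one row with both entries 1 (else a 2×2 all-ones block appears), so Σ_i C(r_i, 2) ≤ C(81, 2) = 3240. By convexity Σ_i C(r_i, 2) ≥ 34·C(z/34, 2) = z(z − 34)/(2·34), giving z² − 34z − 34·81·80 ≤ 0 and hence z ≤ (1/2)[34 + √(1156 + 4·220320)] = (1/2)[34 + √882436] ≈ (1/2)(34 + 939.3806) = 486.6903.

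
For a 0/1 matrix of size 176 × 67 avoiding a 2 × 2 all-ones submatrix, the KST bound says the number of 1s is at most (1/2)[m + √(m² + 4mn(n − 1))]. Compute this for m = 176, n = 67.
z(176, 67; 2, 2) ≤ (1/2)[176 + √(176² + 4·176·67·66)] = (1/2)[176 + √3144064] = 974.5754

Kővári–Sós–Turán: let r_1, ..., r_176 be the row sums and z = Σ r_i the total number of 1s. Each pair of columns can share at most one row with both entries 1 (else a 2×2 all-ones block appears), so Σ_i C(r_i, 2) ≤ C(67, 2) = 2211. By convexity Σ_i C(r_i, 2) ≥ 176·C(z/176, 2) = z(z − 176)/(2·176), giving z² − 176z − 176·67·66 ≤ 0 and hence z ≤ (1/2)[176 + √(30976 + 4·778272)] = (1/2)[176 + √3144064] ≈ (1/2)(176 + 1773.1509) = 974.5754.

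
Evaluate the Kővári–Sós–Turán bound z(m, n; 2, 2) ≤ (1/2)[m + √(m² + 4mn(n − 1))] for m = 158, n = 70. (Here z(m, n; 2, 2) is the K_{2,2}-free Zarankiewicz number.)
z(158, 70; 2, 2) ≤ (1/2)[158 + √(158² + 4·158·70·69)] = (1/2)[158 + √3077524] = 956.1437

Kővári–Sós–Turán: let r_1, ..., r_158 be the row sums and z = Σ r_i the total number of 1s. Each pair of columns can share at most one row with both entries 1 (else a 2×2 all-ones block appears), so Σ_i C(r_i, 2) ≤ C(70, 2) = 2415. By convexity Σ_i C(r_i, 2) ≥ 158·C(z/158, 2) = z(z − 158)/(2·158), giving z² − 158z − 158·70·69 ≤ 0 and hence z ≤ (1/2)[158 + √(24964 + 4·763140)] = (1/2)[158 + √3077524] ≈ (1/2)(158 + 1754.2873) = 956.1437.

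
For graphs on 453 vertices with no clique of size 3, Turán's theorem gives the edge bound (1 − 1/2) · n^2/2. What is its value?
Turán density bound = (1/2) · 453^2/2 = 205209/4 ≈ 51302.25

Turán's theorem: ex(n, K_{r+1}) is achieved by the complete r-partite Turán graph T(n, r) with parts as balanced as possible, and is at most (1 − 1/r) · n^2/2. For r = 2, n = 453: the density bound is (1/2) · 205209/2 = 205209/4 ≈ 51302.25. The integer-valued extremum is e(T(453, 2)) = 51302, which is strictly less than the density bound 205209/4 since 2 ∤ 453 (the parts of T(453, 2) cannot all be equal).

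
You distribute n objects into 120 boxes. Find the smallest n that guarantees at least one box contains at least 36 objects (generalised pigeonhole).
n = (36 − 1)·120 + 1 = 4201

By the generalised pigeonhole principle, to guarantee some box contains ≥ r objects we need more than (r − 1) · k objects total. Threshold: n = (r − 1) · k + 1. With r = 36 and k = 120: n = 35 · 120 + 1 = 4200 + 1 = 4201. For n = 4200 = 35 · 120, we can put exactly 35 objects in every box, avoiding 36 in any single one — so 4201 is tight.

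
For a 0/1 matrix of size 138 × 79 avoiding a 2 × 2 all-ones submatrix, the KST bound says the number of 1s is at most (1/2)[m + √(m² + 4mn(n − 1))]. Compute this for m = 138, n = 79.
z(138, 79; 2, 2) ≤ (1/2)[138 + √(138² + 4·138·79·78)] = (1/2)[138 + √3420468] = 993.7254

Kővári–Sós–Turán: let r_1, ..., r_138 be the row sums and z = Σ r_i the total number of 1s. Each pair of columns can share at most one row with both entries 1 (else a 2×2 all-ones block appears), so Σ_i C(r_i, 2) ≤ C(79, 2) = 3081. By convexity Σ_i C(r_i, 2) ≥ 138·C(z/138, 2) = z(z − 138)/(2·138), giving z² − 138z − 138·79·78 ≤ 0 and hence z ≤ (1/2)[138 + √(19044 + 4·850356)] = (1/2)[138 + √3420468] ≈ (1/2)(138 + 1849.4507) = 993.7254.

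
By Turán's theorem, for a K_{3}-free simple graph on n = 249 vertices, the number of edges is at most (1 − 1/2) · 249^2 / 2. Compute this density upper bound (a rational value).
Turán density bound = (1/2) · 249^2/2 = 62001/4 ≈ 15500.25

Turán's theorem: ex(n, K_{r+1}) is achieved by the complete r-partite Turán graph T(n, r) with parts as balanced as possible, and is at most (1 − 1/r) · n^2/2. For r = 2, n = 249: the density bound is (1/2) · 62001/2 = 62001/4 ≈ 15500.25. The integer-valued extremum is e(T(249, 2)) = 15500, which is strictly less than the density bound 62001/4 since 2 ∤ 249 (the parts of T(249, 2) cannot all be equal).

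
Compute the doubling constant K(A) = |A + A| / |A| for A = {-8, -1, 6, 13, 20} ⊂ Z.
K = |A + A| / |A| = 9/5

Enumerate A + A = {a + b : a, b ∈ A}. With |A| = 5, there are |A|^2 = 25 ordered sum pairs; collecting distinct values, A + A = {-16, -9, -2, 5, 12, 19, 26, 33, 40}, so |A + A| = 9. Thus K = 9/5. Here |A + A| = 2|A| − 1 = 9, the minimum possible — so K = 9/5 is minimal, which holds iff A is an arithmetic progression.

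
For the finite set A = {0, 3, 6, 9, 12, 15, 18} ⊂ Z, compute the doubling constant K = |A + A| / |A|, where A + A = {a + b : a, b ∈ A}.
K = |A + A| / |A| = 13/7

Enumerate A + A = {a + b : a, b ∈ A}. With |A| = 7, there are |A|^2 = 49 ordered sum pairs; collecting distinct values, A + A = {0, 3, 6, 9, 12, 15, 18, 21, 24, 27, 30, 33, 36}, so |A + A| = 13. Thus K = 13/7. Here |A + A| = 2|A| − 1 = 13, the minimum possible — so K = 13/7 is minimal, which holds iff A is an arithmetic progression.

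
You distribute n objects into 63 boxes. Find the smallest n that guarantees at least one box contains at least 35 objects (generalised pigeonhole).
n = (35 − 1)·63 + 1 = 2143

By the generalised pigeonhole principle, to guarantee some box contains ≥ r objects we need more than (r − 1) · k objects total. Threshold: n = (r − 1) · k + 1. With r = 35 and k = 63: n = 34 · 63 + 1 = 2142 + 1 = 2143. For n = 2142 = 34 · 63, we can put exactly 34 objects in every box, avoiding 35 in any single one — so 2143 is tight.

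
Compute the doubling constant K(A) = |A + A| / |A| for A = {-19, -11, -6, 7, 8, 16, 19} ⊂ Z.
K = |A + A| / |A| = 26/7

Enumerate A + A = {a + b : a, b ∈ A}. With |A| = 7, there are |A|^2 = 49 ordered sum pairs; collecting distinct values, A + A = {-38, -30, -25, -22, -17, -12, -11, -4, -3, 0, 1, 2, 5, 8, 10, 13, 14, 15, 16, 23, 24, 26, 27, 32, 35, 38}, so |A + A| = 26. Thus K = 26/7. For comparison, the minimum possible |A + A| over all 7-element sets is 2·7 − 1 = 13 (so min K = 13/7), attained only by arithmetic progressions.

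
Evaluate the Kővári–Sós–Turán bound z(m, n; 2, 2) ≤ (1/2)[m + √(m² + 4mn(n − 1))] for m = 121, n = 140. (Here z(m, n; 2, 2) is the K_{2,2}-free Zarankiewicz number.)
z(121, 140; 2, 2) ≤ (1/2)[121 + √(121² + 4·121·140·139)] = (1/2)[121 + √9433281] = 1596.1823

Kővári–Sós–Turán: let r_1, ..., r_121 be the row sums and z = Σ r_i the total number of 1s. Each pair of columns can share at most one row with both entries 1 (else a 2×2 all-ones block appears), so Σ_i C(r_i, 2) ≤ C(140, 2) = 9730. By convexity Σ_i C(r_i, 2) ≥ 121·C(z/121, 2) = z(z − 121)/(2·121), giving z² − 121z − 121·140·139 ≤ 0 and hence z ≤ (1/2)[121 + √(14641 + 4·2354660)] = (1/2)[121 + √9433281] ≈ (1/2)(121 + 3071.3647) = 1596.1823.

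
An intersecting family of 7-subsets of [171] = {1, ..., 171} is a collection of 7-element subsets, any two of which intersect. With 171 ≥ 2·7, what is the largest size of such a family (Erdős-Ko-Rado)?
max |F| = C(170, 6) = 30663442810

The Erdős-Ko-Rado theorem states: for n ≥ 2k, an intersecting family of k-subsets of an n-element set has size at most C(n − 1, k − 1), with equality for 'star' families {A ⊆ [n] : |A| = k, i ∈ A} (fix an element i). For n = 171, k = 7: C(170, 6) = 30663442810.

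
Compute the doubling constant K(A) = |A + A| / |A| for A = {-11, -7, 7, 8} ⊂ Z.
K = |A + A| / |A| = 10/4 = 5/2

Enumerate A + A = {a + b : a, b ∈ A}. With |A| = 4, there are |A|^2 = 16 ordered sum pairs; collecting distinct values, A + A = {-22, -18, -14, -4, -3, 0, 1, 14, 15, 16}, so |A + A| = 10. Thus K = 10/4 = 5/2. For comparison, the minimum possible |A + A| over all 4-element sets is 2·4 − 1 = 7 (so min K = 7/4), attained only by arithmetic progressions.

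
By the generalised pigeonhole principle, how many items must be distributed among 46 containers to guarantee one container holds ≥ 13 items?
n = (13 − 1)·46 + 1 = 553

By the generalised pigeonhole principle, to guarantee some box contains ≥ r objects we need more than (r − 1) · k objects total. Threshold: n = (r − 1) · k + 1. With r = 13 and k = 46: n = 12 · 46 + 1 = 552 + 1 = 553. For n = 552 = 12 · 46, we can put exactly 12 objects in every box, avoiding 13 in any single one — so 553 is tight.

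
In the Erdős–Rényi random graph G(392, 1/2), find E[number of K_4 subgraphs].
E[# K_4] = C(392, 4) · (1/2)^C(4, 2) = 968870630 / 2^6 = 484435315/32 = 15138603.59375

For each 4-subset S of vertices (there are C(392, 4) = 968870630 such S), let X_S = 1 if S induces a K_4 (all C(4, 2) = 6 edges present). Then P(X_S = 1) = (1/2)^6 = 1/64. By linearity of expectation, E[# K_4] = C(392, 4) · (1/2)^6 = 968870630 / 64 = 484435315/32 = 15138603.59375.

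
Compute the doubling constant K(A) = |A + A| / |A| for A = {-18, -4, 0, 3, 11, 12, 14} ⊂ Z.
K = |A + A| / |A| = 26/7

Enumerate A + A = {a + b : a, b ∈ A}. With |A| = 7, there are |A|^2 = 49 ordered sum pairs; collecting distinct values, A + A = {-36, -22, -18, -15, -8, -7, -6, -4, -1, 0, 3, 6, 7, 8, 10, 11, 12, 14, 15, 17, 22, 23, 24, 25, 26, 28}, so |A + A| = 26. Thus K = 26/7. For comparison, the minimum possible |A + A| over all 7-element sets is 2·7 − 1 = 13 (so min K = 13/7), attained only by arithmetic progressions.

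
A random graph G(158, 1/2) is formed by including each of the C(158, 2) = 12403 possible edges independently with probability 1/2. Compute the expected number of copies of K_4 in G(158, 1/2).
E[# K_4] = C(158, 4) · (1/2)^C(4, 2) = 24992045 / 2^6 = 390500.703125

For each 4-subset S of vertices (there are C(158, 4) = 24992045 such S), let X_S = 1 if S induces a K_4 (all C(4, 2) = 6 edges present). Then P(X_S = 1) = (1/2)^6 = 1/64. By linearity of expectation, E[# K_4] = C(158, 4) · (1/2)^6 = 24992045 / 64 = 390500.703125.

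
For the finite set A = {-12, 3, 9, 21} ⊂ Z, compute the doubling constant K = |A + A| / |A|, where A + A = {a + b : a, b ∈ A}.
K = |A + A| / |A| = 10/4 = 5/2

Enumerate A + A = {a + b : a, b ∈ A}. With |A| = 4, there are |A|^2 = 16 ordered sum pairs; collecting distinct values, A + A = {-24, -9, -3, 6, 9, 12, 18, 24, 30, 42}, so |A + A| = 10. Thus K = 10/4 = 5/2. For comparison, the minimum possible |A + A| over all 4-element sets is 2·4 − 1 = 7 (so min K = 7/4), attained only by arithmetic progressions.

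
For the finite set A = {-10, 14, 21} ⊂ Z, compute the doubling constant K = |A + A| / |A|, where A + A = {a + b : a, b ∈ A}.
K = |A + A| / |A| = 6/3 = 2

Enumerate A + A = {a + b : a, b ∈ A}. With |A| = 3, there are |A|^2 = 9 ordered sum pairs; collecting distinct values, A + A = {-20, 4, 11, 28, 35, 42}, so |A + A| = 6. Thus K = 6/3 = 2. For comparison, the minimum possible |A + A| over all 3-element sets is 2·3 − 1 = 5 (so min K = 5/3), attained only by arithmetic progressions.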